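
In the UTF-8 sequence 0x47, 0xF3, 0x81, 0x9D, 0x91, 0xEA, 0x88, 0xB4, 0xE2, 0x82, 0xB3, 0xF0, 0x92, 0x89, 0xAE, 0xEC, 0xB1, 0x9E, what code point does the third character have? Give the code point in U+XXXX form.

U+A234

Offset 0: leading byte 0x47 = 01000111 → 1-byte char #1 = 47.
Offset 1: leading byte 0xF3 = 11110011 → 4-byte char #2 = F3 81 9D 91.
Offset 5: leading byte 0xEA = 11101010 → 3-byte char #3 = EA 88 B4.
Leading byte 0xEA = 11101010 matches 1110xxxx → 3-byte sequence.
Byte 1: 0xEA = 11101010, payload 1010 (4 bits).
Byte 2: 0x88 = 10001000 (10xxxxxx ✓), payload 001000.
Byte 3: 0xB4 = 10110100 (10xxxxxx ✓), payload 110100.
Concatenate: 1010001000110100 = 0xA234 (16 bits → U+A234).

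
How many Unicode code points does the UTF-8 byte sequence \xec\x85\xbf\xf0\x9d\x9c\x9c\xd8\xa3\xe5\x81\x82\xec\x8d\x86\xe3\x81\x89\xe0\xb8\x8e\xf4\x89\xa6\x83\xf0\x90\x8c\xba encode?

Byte at offset 0: 0xEC = 11101100 → 3-byte char (#1). Advance 3.
Byte at offset 3: 0xF0 = 11110000 → 4-byte char (#2). Advance 4.
Byte at offset 7: 0xD8 = 11011000 → 2-byte char (#3). Advance 2.
Byte at offset 9: 0xE5 = 11100101 → 3-byte char (#4). Advance 3.
Byte at offset 12: 0xEC = 11101100 → 3-byte char (#5). Advance 3.
Byte at offset 15: 0xE3 = 11100011 → 3-byte char (#6). Advance 3.
Byte at offset 18: 0xE0 = 11100000 → 3-byte char (#7). Advance 3.
Byte at offset 21: 0xF4 = 11110100 → 4-byte char (#8). Advance 4.
Byte at offset 25: 0xF0 = 11110000 → 4-byte char (#9). Advance 4.
Reached end at offset 29 after 9 code points.

9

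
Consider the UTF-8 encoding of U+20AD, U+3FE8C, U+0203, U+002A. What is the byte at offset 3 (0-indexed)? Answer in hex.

U+20AD → 3-byte form E2 82 AD at offsets 0–2.
U+3FE8C → 4-byte form F0 BF BA 8C at offsets 3–6.
Offset 3 falls in char 2's range; it's byte 1 of F0 BF BA 8C = 0xF0.

0xF0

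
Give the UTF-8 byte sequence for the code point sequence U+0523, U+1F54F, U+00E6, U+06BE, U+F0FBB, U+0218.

D4 A3 F0 9F 95 8F C3 A6 DA BE F3 B0 BE BB C8 98

U+0523: 2-byte form → D4 A3.
U+1F54F: 4-byte form → F0 9F 95 8F.
U+00E6: 2-byte form → C3 A6.
U+06BE: 2-byte form → DA BE.
U+F0FBB: 4-byte form → F3 B0 BE BB.
U+0218: 2-byte form → C8 98.
Concatenated (16 bytes): D4 A3 F0 9F 95 8F C3 A6 DA BE F3 B0 BE BB C8 98.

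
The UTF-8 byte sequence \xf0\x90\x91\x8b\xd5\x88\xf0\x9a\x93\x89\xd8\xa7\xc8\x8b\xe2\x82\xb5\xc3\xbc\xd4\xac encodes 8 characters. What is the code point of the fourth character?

U+0627

Offset 0: leading byte 0xF0 = 11110000 → 4-byte char #1 = F0 90 91 8B.
Offset 4: leading byte 0xD5 = 11010101 → 2-byte char #2 = D5 88.
Offset 6: leading byte 0xF0 = 11110000 → 4-byte char #3 = F0 9A 93 89.
Offset 10: leading byte 0xD8 = 11011000 → 2-byte char #4 = D8 A7.
Leading byte 0xD8 = 11011000 matches 110xxxxx → 2-byte sequence.
Byte 1: 0xD8 = 11011000, payload 11000 (5 bits).
Byte 2: 0xA7 = 10100111 (10xxxxxx ✓), payload 100111.
Concatenate: 11000100111 = 0x627 (11 bits → U+0627).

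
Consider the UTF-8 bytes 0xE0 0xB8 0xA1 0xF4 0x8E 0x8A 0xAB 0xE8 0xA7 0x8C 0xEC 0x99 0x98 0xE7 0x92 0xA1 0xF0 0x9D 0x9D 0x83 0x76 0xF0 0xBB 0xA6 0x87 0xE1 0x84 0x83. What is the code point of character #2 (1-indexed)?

U+10E2AB

Offset 0: leading byte 0xE0 = 11100000 → 3-byte char #1 = E0 B8 A1.
Offset 3: leading byte 0xF4 = 11110100 → 4-byte char #2 = F4 8E 8A AB.
Leading byte 0xF4 = 11110100 matches 11110xxx → 4-byte sequence.
Byte 1: 0xF4 = 11110100, payload 100 (3 bits).
Byte 2: 0x8E = 10001110 (10xxxxxx ✓), payload 001110.
Byte 3: 0x8A = 10001010 (10xxxxxx ✓), payload 001010.
Byte 4: 0xAB = 10101011 (10xxxxxx ✓), payload 101011.
Concatenate: 100001110001010101011 = 0x10E2AB (21 bits → U+10E2AB).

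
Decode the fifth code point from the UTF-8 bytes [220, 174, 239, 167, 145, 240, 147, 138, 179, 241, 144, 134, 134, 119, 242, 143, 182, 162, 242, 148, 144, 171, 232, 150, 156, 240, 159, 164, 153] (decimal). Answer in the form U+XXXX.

U+0077

Offset 0: leading byte 0xDC = 11011100 → 2-byte char #1 = DC AE.
Offset 2: leading byte 0xEF = 11101111 → 3-byte char #2 = EF A7 91.
Offset 5: leading byte 0xF0 = 11110000 → 4-byte char #3 = F0 93 8A B3.
Offset 9: leading byte 0xF1 = 11110001 → 4-byte char #4 = F1 90 86 86.
Offset 13: leading byte 0x77 = 01110111 → 1-byte char #5 = 77.
Leading byte 0x77 = 01110111 matches 0xxxxxxx → 1-byte sequence.
Byte 1: 0x77 = 01110111, payload 1110111 (7 bits).
Concatenate: 1110111 = 0x77 (7 bits → U+0077).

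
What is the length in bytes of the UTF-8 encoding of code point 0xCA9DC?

4

U+CA9DC = 0xCA9DC. UTF-8 uses 1 byte below 0x80, 2 below 0x800, 3 below 0x10000, 4 up to 0x10FFFF. 0xCA9DC is in U+10000–U+10FFFF → 4 bytes.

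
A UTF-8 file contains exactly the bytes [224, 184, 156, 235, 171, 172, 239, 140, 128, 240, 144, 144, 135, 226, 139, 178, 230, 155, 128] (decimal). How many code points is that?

Byte at offset 0: 0xE0 = 11100000 → 3-byte char (#1). Advance 3.
Byte at offset 3: 0xEB = 11101011 → 3-byte char (#2). Advance 3.
Byte at offset 6: 0xEF = 11101111 → 3-byte char (#3). Advance 3.
Byte at offset 9: 0xF0 = 11110000 → 4-byte char (#4). Advance 4.
Byte at offset 13: 0xE2 = 11100010 → 3-byte char (#5). Advance 3.
Byte at offset 16: 0xE6 = 11100110 → 3-byte char (#6). Advance 3.
Reached end at offset 19 after 6 code points.

6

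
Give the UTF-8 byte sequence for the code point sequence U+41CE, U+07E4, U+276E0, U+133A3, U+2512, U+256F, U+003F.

E4 87 8E DF A4 F0 A7 9B A0 F0 93 8E A3 E2 94 92 E2 95 AF 3F

U+41CE: 3-byte form → E4 87 8E.
U+07E4: 2-byte form → DF A4.
U+276E0: 4-byte form → F0 A7 9B A0.
U+133A3: 4-byte form → F0 93 8E A3.
U+2512: 3-byte form → E2 94 92.
U+256F: 3-byte form → E2 95 AF.
U+003F: 1-byte form → 3F.
Concatenated (20 bytes): E4 87 8E DF A4 F0 A7 9B A0 F0 93 8E A3 E2 94 92 E2 95 AF 3F.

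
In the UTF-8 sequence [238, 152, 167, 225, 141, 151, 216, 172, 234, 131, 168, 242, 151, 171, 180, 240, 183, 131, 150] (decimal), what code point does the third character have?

Offset 0: leading byte 0xEE = 11101110 → 3-byte char #1 = EE 98 A7.
Offset 3: leading byte 0xE1 = 11100001 → 3-byte char #2 = E1 8D 97.
Offset 6: leading byte 0xD8 = 11011000 → 2-byte char #3 = D8 AC.
Leading byte 0xD8 = 11011000 matches 110xxxxx → 2-byte sequence.
Byte 1: 0xD8 = 11011000, payload 11000 (5 bits).
Byte 2: 0xAC = 10101100 (10xxxxxx ✓), payload 101100.
Concatenate: 11000101100 = 0x62C (11 bits → U+062C).

U+062C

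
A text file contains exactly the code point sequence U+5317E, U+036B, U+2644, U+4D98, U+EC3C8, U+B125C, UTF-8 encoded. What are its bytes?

U+5317E: 4-byte form → F1 93 85 BE.
U+036B: 2-byte form → CD AB.
U+2644: 3-byte form → E2 99 84.
U+4D98: 3-byte form → E4 B6 98.
U+EC3C8: 4-byte form → F3 AC 8F 88.
U+B125C: 4-byte form → F2 B1 89 9C.
Concatenated (20 bytes): F1 93 85 BE CD AB E2 99 84 E4 B6 98 F3 AC 8F 88 F2 B1 89 9C.

F1 93 85 BE CD AB E2 99 84 E4 B6 98 F3 AC 8F 88 F2 B1 89 9C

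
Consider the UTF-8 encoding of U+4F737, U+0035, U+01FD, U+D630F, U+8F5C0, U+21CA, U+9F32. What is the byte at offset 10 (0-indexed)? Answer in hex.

0x8F

U+4F737 → 4-byte form F1 8F 9C B7 at offsets 0–3.
U+0035 → 1-byte form 35 at offsets 4–4.
U+01FD → 2-byte form C7 BD at offsets 5–6.
U+D630F → 4-byte form F3 96 8C 8F at offsets 7–10.
Offset 10 falls in char 4's range; it's byte 4 of F3 96 8C 8F = 0x8F.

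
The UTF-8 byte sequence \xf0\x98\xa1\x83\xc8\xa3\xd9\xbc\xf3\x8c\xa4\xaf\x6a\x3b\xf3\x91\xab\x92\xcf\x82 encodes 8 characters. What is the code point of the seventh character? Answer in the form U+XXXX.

Offset 0: leading byte 0xF0 = 11110000 → 4-byte char #1 = F0 98 A1 83.
Offset 4: leading byte 0xC8 = 11001000 → 2-byte char #2 = C8 A3.
Offset 6: leading byte 0xD9 = 11011001 → 2-byte char #3 = D9 BC.
Offset 8: leading byte 0xF3 = 11110011 → 4-byte char #4 = F3 8C A4 AF.
Offset 12: leading byte 0x6A = 01101010 → 1-byte char #5 = 6A.
Offset 13: leading byte 0x3B = 00111011 → 1-byte char #6 = 3B.
Offset 14: leading byte 0xF3 = 11110011 → 4-byte char #7 = F3 91 AB 92.
Leading byte 0xF3 = 11110011 matches 11110xxx → 4-byte sequence.
Byte 1: 0xF3 = 11110011, payload 011 (3 bits).
Byte 2: 0x91 = 10010001 (10xxxxxx ✓), payload 010001.
Byte 3: 0xAB = 10101011 (10xxxxxx ✓), payload 101011.
Byte 4: 0x92 = 10010010 (10xxxxxx ✓), payload 010010.
Concatenate: 011010001101011010010 = 0xD1AD2 (21 bits → U+D1AD2).

U+D1AD2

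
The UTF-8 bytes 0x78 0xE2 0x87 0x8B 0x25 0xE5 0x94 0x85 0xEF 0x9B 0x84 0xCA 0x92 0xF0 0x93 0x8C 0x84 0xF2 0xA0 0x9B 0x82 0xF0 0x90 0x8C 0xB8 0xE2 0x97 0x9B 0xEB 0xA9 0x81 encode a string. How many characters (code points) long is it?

11

Byte at offset 0: 0x78 = 01111000 → 1-byte char (#1). Advance 1.
Byte at offset 1: 0xE2 = 11100010 → 3-byte char (#2). Advance 3.
Byte at offset 4: 0x25 = 00100101 → 1-byte char (#3). Advance 1.
Byte at offset 5: 0xE5 = 11100101 → 3-byte char (#4). Advance 3.
Byte at offset 8: 0xEF = 11101111 → 3-byte char (#5). Advance 3.
Byte at offset 11: 0xCA = 11001010 → 2-byte char (#6). Advance 2.
Byte at offset 13: 0xF0 = 11110000 → 4-byte char (#7). Advance 4.
Byte at offset 17: 0xF2 = 11110010 → 4-byte char (#8). Advance 4.
Byte at offset 21: 0xF0 = 11110000 → 4-byte char (#9). Advance 4.
Byte at offset 25: 0xE2 = 11100010 → 3-byte char (#10). Advance 3.
Byte at offset 28: 0xEB = 11101011 → 3-byte char (#11). Advance 3.
Reached end at offset 31 after 11 code points.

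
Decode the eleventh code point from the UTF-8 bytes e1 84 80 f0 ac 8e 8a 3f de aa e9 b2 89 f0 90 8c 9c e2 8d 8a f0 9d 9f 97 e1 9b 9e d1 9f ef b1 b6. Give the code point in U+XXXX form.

U+FC76

Offset 0: leading byte 0xE1 = 11100001 → 3-byte char #1 = E1 84 80.
Offset 3: leading byte 0xF0 = 11110000 → 4-byte char #2 = F0 AC 8E 8A.
Offset 7: leading byte 0x3F = 00111111 → 1-byte char #3 = 3F.
Offset 8: leading byte 0xDE = 11011110 → 2-byte char #4 = DE AA.
Offset 10: leading byte 0xE9 = 11101001 → 3-byte char #5 = E9 B2 89.
Offset 13: leading byte 0xF0 = 11110000 → 4-byte char #6 = F0 90 8C 9C.
Offset 17: leading byte 0xE2 = 11100010 → 3-byte char #7 = E2 8D 8A.
Offset 20: leading byte 0xF0 = 11110000 → 4-byte char #8 = F0 9D 9F 97.
Offset 24: leading byte 0xE1 = 11100001 → 3-byte char #9 = E1 9B 9E.
Offset 27: leading byte 0xD1 = 11010001 → 2-byte char #10 = D1 9F.
Offset 29: leading byte 0xEF = 11101111 → 3-byte char #11 = EF B1 B6.
Leading byte 0xEF = 11101111 matches 1110xxxx → 3-byte sequence.
Byte 1: 0xEF = 11101111, payload 1111 (4 bits).
Byte 2: 0xB1 = 10110001 (10xxxxxx ✓), payload 110001.
Byte 3: 0xB6 = 10110110 (10xxxxxx ✓), payload 110110.
Concatenate: 1111110001110110 = 0xFC76 (16 bits → U+FC76).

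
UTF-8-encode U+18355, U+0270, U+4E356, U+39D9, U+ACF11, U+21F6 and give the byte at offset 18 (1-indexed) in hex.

1-indexed offset 18 is 0-indexed offset 17.
U+18355 → 4-byte form F0 98 8D 95 at offsets 0–3.
U+0270 → 2-byte form C9 B0 at offsets 4–5.
U+4E356 → 4-byte form F1 8E 8D 96 at offsets 6–9.
U+39D9 → 3-byte form E3 A7 99 at offsets 10–12.
U+ACF11 → 4-byte form F2 AC BC 91 at offsets 13–16.
U+21F6 → 3-byte form E2 87 B6 at offsets 17–19.
Offset 17 falls in char 6's range; it's byte 1 of E2 87 B6 = 0xE2.

0xE2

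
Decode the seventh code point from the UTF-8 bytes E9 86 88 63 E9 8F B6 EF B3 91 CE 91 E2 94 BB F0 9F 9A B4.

Offset 0: leading byte 0xE9 = 11101001 → 3-byte char #1 = E9 86 88.
Offset 3: leading byte 0x63 = 01100011 → 1-byte char #2 = 63.
Offset 4: leading byte 0xE9 = 11101001 → 3-byte char #3 = E9 8F B6.
Offset 7: leading byte 0xEF = 11101111 → 3-byte char #4 = EF B3 91.
Offset 10: leading byte 0xCE = 11001110 → 2-byte char #5 = CE 91.
Offset 12: leading byte 0xE2 = 11100010 → 3-byte char #6 = E2 94 BB.
Offset 15: leading byte 0xF0 = 11110000 → 4-byte char #7 = F0 9F 9A B4.
Leading byte 0xF0 = 11110000 matches 11110xxx → 4-byte sequence.
Byte 1: 0xF0 = 11110000, payload 000 (3 bits).
Byte 2: 0x9F = 10011111 (10xxxxxx ✓), payload 011111.
Byte 3: 0x9A = 10011010 (10xxxxxx ✓), payload 011010.
Byte 4: 0xB4 = 10110100 (10xxxxxx ✓), payload 110100.
Concatenate: 000011111011010110100 = 0x1F6B4 (21 bits → U+1F6B4).

U+1F6B4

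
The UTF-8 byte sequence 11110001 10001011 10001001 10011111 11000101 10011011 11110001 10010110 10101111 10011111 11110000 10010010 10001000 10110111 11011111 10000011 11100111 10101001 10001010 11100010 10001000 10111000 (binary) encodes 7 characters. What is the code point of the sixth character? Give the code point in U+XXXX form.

U+7A4A

Offset 0: leading byte 0xF1 = 11110001 → 4-byte char #1 = F1 8B 89 9F.
Offset 4: leading byte 0xC5 = 11000101 → 2-byte char #2 = C5 9B.
Offset 6: leading byte 0xF1 = 11110001 → 4-byte char #3 = F1 96 AF 9F.
Offset 10: leading byte 0xF0 = 11110000 → 4-byte char #4 = F0 92 88 B7.
Offset 14: leading byte 0xDF = 11011111 → 2-byte char #5 = DF 83.
Offset 16: leading byte 0xE7 = 11100111 → 3-byte char #6 = E7 A9 8A.
Leading byte 0xE7 = 11100111 matches 1110xxxx → 3-byte sequence.
Byte 1: 0xE7 = 11100111, payload 0111 (4 bits).
Byte 2: 0xA9 = 10101001 (10xxxxxx ✓), payload 101001.
Byte 3: 0x8A = 10001010 (10xxxxxx ✓), payload 001010.
Concatenate: 0111101001001010 = 0x7A4A (16 bits → U+7A4A).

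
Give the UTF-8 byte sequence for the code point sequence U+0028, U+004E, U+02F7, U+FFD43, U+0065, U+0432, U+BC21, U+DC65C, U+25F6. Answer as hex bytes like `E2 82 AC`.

28 4E CB B7 F3 BF B5 83 65 D0 B2 EB B0 A1 F3 9C 99 9C E2 97 B6

U+0028: 1-byte form → 28.
U+004E: 1-byte form → 4E.
U+02F7: 2-byte form → CB B7.
U+FFD43: 4-byte form → F3 BF B5 83.
U+0065: 1-byte form → 65.
U+0432: 2-byte form → D0 B2.
U+BC21: 3-byte form → EB B0 A1.
U+DC65C: 4-byte form → F3 9C 99 9C.
U+25F6: 3-byte form → E2 97 B6.
Concatenated (21 bytes): 28 4E CB B7 F3 BF B5 83 65 D0 B2 EB B0 A1 F3 9C 99 9C E2 97 B6.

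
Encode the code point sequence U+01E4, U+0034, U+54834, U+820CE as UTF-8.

U+01E4: 2-byte form → C7 A4.
U+0034: 1-byte form → 34.
U+54834: 4-byte form → F1 94 A0 B4.
U+820CE: 4-byte form → F2 82 83 8E.
Concatenated (11 bytes): C7 A4 34 F1 94 A0 B4 F2 82 83 8E.

C7 A4 34 F1 94 A0 B4 F2 82 83 8E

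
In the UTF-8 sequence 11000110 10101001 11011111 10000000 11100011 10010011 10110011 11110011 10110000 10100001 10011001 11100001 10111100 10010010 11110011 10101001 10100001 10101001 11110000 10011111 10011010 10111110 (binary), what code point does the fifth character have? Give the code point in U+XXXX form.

U+1F12

Offset 0: leading byte 0xC6 = 11000110 → 2-byte char #1 = C6 A9.
Offset 2: leading byte 0xDF = 11011111 → 2-byte char #2 = DF 80.
Offset 4: leading byte 0xE3 = 11100011 → 3-byte char #3 = E3 93 B3.
Offset 7: leading byte 0xF3 = 11110011 → 4-byte char #4 = F3 B0 A1 99.
Offset 11: leading byte 0xE1 = 11100001 → 3-byte char #5 = E1 BC 92.
Leading byte 0xE1 = 11100001 matches 1110xxxx → 3-byte sequence.
Byte 1: 0xE1 = 11100001, payload 0001 (4 bits).
Byte 2: 0xBC = 10111100 (10xxxxxx ✓), payload 111100.
Byte 3: 0x92 = 10010010 (10xxxxxx ✓), payload 010010.
Concatenate: 0001111100010010 = 0x1F12 (16 bits → U+1F12).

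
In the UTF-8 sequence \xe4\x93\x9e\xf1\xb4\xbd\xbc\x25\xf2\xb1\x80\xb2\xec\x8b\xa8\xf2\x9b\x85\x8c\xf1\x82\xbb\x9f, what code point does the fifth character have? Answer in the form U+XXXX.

Offset 0: leading byte 0xE4 = 11100100 → 3-byte char #1 = E4 93 9E.
Offset 3: leading byte 0xF1 = 11110001 → 4-byte char #2 = F1 B4 BD BC.
Offset 7: leading byte 0x25 = 00100101 → 1-byte char #3 = 25.
Offset 8: leading byte 0xF2 = 11110010 → 4-byte char #4 = F2 B1 80 B2.
Offset 12: leading byte 0xEC = 11101100 → 3-byte char #5 = EC 8B A8.
Leading byte 0xEC = 11101100 matches 1110xxxx → 3-byte sequence.
Byte 1: 0xEC = 11101100, payload 1100 (4 bits).
Byte 2: 0x8B = 10001011 (10xxxxxx ✓), payload 001011.
Byte 3: 0xA8 = 10101000 (10xxxxxx ✓), payload 101000.
Concatenate: 1100001011101000 = 0xC2E8 (16 bits → U+C2E8).

U+C2E8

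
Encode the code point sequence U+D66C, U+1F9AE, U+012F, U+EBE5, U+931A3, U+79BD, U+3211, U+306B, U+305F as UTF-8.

ED 99 AC F0 9F A6 AE C4 AF EE AF A5 F2 93 86 A3 E7 A6 BD E3 88 91 E3 81 AB E3 81 9F

U+D66C: 3-byte form → ED 99 AC.
U+1F9AE: 4-byte form → F0 9F A6 AE.
U+012F: 2-byte form → C4 AF.
U+EBE5: 3-byte form → EE AF A5.
U+931A3: 4-byte form → F2 93 86 A3.
U+79BD: 3-byte form → E7 A6 BD.
U+3211: 3-byte form → E3 88 91.
U+306B: 3-byte form → E3 81 AB.
U+305F: 3-byte form → E3 81 9F.
Concatenated (28 bytes): ED 99 AC F0 9F A6 AE C4 AF EE AF A5 F2 93 86 A3 E7 A6 BD E3 88 91 E3 81 AB E3 81 9F.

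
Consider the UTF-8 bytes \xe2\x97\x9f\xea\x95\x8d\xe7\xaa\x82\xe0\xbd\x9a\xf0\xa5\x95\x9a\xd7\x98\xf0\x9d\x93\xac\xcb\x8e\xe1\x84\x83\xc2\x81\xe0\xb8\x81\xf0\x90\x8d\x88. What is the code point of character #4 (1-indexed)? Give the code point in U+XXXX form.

Offset 0: leading byte 0xE2 = 11100010 → 3-byte char #1 = E2 97 9F.
Offset 3: leading byte 0xEA = 11101010 → 3-byte char #2 = EA 95 8D.
Offset 6: leading byte 0xE7 = 11100111 → 3-byte char #3 = E7 AA 82.
Offset 9: leading byte 0xE0 = 11100000 → 3-byte char #4 = E0 BD 9A.
Leading byte 0xE0 = 11100000 matches 1110xxxx → 3-byte sequence.
Byte 1: 0xE0 = 11100000, payload 0000 (4 bits).
Byte 2: 0xBD = 10111101 (10xxxxxx ✓), payload 111101.
Byte 3: 0x9A = 10011010 (10xxxxxx ✓), payload 011010.
Concatenate: 0000111101011010 = 0xF5A (16 bits → U+0F5A).

U+0F5A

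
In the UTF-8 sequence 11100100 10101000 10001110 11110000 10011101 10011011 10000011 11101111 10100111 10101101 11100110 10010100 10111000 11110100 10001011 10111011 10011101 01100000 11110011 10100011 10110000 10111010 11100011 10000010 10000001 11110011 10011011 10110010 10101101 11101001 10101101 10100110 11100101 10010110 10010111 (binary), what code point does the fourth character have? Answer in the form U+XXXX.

U+6538

Offset 0: leading byte 0xE4 = 11100100 → 3-byte char #1 = E4 A8 8E.
Offset 3: leading byte 0xF0 = 11110000 → 4-byte char #2 = F0 9D 9B 83.
Offset 7: leading byte 0xEF = 11101111 → 3-byte char #3 = EF A7 AD.
Offset 10: leading byte 0xE6 = 11100110 → 3-byte char #4 = E6 94 B8.
Leading byte 0xE6 = 11100110 matches 1110xxxx → 3-byte sequence.
Byte 1: 0xE6 = 11100110, payload 0110 (4 bits).
Byte 2: 0x94 = 10010100 (10xxxxxx ✓), payload 010100.
Byte 3: 0xB8 = 10111000 (10xxxxxx ✓), payload 111000.
Concatenate: 0110010100111000 = 0x6538 (16 bits → U+6538).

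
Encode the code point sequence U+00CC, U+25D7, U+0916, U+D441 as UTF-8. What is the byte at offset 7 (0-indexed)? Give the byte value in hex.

0x96

U+00CC → 2-byte form C3 8C at offsets 0–1.
U+25D7 → 3-byte form E2 97 97 at offsets 2–4.
U+0916 → 3-byte form E0 A4 96 at offsets 5–7.
Offset 7 falls in char 3's range; it's byte 3 of E0 A4 96 = 0x96.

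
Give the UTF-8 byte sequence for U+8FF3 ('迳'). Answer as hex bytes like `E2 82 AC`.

E8 BF B3

U+8FF3 = 0x8FF3 = 36851 decimal. In range U+0800–U+FFFF → 3-byte form: 1110xxxx 10xxxxxx 10xxxxxx.
Binary (16 bits): 1000111111110011.
Split 4+6+6: 1000 | 111111 | 110011.
Byte 1: 11101000 = 0xE8.
Byte 2: 10111111 = 0xBF.
Byte 3: 10110011 = 0xB3.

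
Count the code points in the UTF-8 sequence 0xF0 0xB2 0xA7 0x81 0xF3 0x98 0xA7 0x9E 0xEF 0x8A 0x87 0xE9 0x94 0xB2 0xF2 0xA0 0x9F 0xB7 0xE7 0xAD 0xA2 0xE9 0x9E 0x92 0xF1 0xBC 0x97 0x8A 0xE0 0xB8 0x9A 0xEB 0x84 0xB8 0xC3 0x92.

11

Byte at offset 0: 0xF0 = 11110000 → 4-byte char (#1). Advance 4.
Byte at offset 4: 0xF3 = 11110011 → 4-byte char (#2). Advance 4.
Byte at offset 8: 0xEF = 11101111 → 3-byte char (#3). Advance 3.
Byte at offset 11: 0xE9 = 11101001 → 3-byte char (#4). Advance 3.
Byte at offset 14: 0xF2 = 11110010 → 4-byte char (#5). Advance 4.
Byte at offset 18: 0xE7 = 11100111 → 3-byte char (#6). Advance 3.
Byte at offset 21: 0xE9 = 11101001 → 3-byte char (#7). Advance 3.
Byte at offset 24: 0xF1 = 11110001 → 4-byte char (#8). Advance 4.
Byte at offset 28: 0xE0 = 11100000 → 3-byte char (#9). Advance 3.
Byte at offset 31: 0xEB = 11101011 → 3-byte char (#10). Advance 3.
Byte at offset 34: 0xC3 = 11000011 → 2-byte char (#11). Advance 2.
Reached end at offset 36 after 11 code points.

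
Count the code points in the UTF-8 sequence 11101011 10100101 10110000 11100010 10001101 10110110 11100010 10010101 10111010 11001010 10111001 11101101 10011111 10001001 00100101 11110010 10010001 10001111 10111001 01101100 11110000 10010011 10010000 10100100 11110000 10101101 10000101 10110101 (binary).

Byte at offset 0: 0xEB = 11101011 → 3-byte char (#1). Advance 3.
Byte at offset 3: 0xE2 = 11100010 → 3-byte char (#2). Advance 3.
Byte at offset 6: 0xE2 = 11100010 → 3-byte char (#3). Advance 3.
Byte at offset 9: 0xCA = 11001010 → 2-byte char (#4). Advance 2.
Byte at offset 11: 0xED = 11101101 → 3-byte char (#5). Advance 3.
Byte at offset 14: 0x25 = 00100101 → 1-byte char (#6). Advance 1.
Byte at offset 15: 0xF2 = 11110010 → 4-byte char (#7). Advance 4.
Byte at offset 19: 0x6C = 01101100 → 1-byte char (#8). Advance 1.
Byte at offset 20: 0xF0 = 11110000 → 4-byte char (#9). Advance 4.
Byte at offset 24: 0xF0 = 11110000 → 4-byte char (#10). Advance 4.
Reached end at offset 28 after 10 code points.

10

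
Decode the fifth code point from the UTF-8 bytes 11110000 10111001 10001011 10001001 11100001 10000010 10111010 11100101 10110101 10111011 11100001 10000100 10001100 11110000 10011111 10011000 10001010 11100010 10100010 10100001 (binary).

U+1F60A

Offset 0: leading byte 0xF0 = 11110000 → 4-byte char #1 = F0 B9 8B 89.
Offset 4: leading byte 0xE1 = 11100001 → 3-byte char #2 = E1 82 BA.
Offset 7: leading byte 0xE5 = 11100101 → 3-byte char #3 = E5 B5 BB.
Offset 10: leading byte 0xE1 = 11100001 → 3-byte char #4 = E1 84 8C.
Offset 13: leading byte 0xF0 = 11110000 → 4-byte char #5 = F0 9F 98 8A.
Leading byte 0xF0 = 11110000 matches 11110xxx → 4-byte sequence.
Byte 1: 0xF0 = 11110000, payload 000 (3 bits).
Byte 2: 0x9F = 10011111 (10xxxxxx ✓), payload 011111.
Byte 3: 0x98 = 10011000 (10xxxxxx ✓), payload 011000.
Byte 4: 0x8A = 10001010 (10xxxxxx ✓), payload 001010.
Concatenate: 000011111011000001010 = 0x1F60A (21 bits → U+1F60A).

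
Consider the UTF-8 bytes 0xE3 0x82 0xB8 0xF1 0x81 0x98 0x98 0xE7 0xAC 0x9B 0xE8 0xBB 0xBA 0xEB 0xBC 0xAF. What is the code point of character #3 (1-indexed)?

U+7B1B

Offset 0: leading byte 0xE3 = 11100011 → 3-byte char #1 = E3 82 B8.
Offset 3: leading byte 0xF1 = 11110001 → 4-byte char #2 = F1 81 98 98.
Offset 7: leading byte 0xE7 = 11100111 → 3-byte char #3 = E7 AC 9B.
Leading byte 0xE7 = 11100111 matches 1110xxxx → 3-byte sequence.
Byte 1: 0xE7 = 11100111, payload 0111 (4 bits).
Byte 2: 0xAC = 10101100 (10xxxxxx ✓), payload 101100.
Byte 3: 0x9B = 10011011 (10xxxxxx ✓), payload 011011.
Concatenate: 0111101100011011 = 0x7B1B (16 bits → U+7B1B).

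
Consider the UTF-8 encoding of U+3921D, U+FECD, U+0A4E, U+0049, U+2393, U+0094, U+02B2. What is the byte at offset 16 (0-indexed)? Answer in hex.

0xCA

U+3921D → 4-byte form F0 B9 88 9D at offsets 0–3.
U+FECD → 3-byte form EF BB 8D at offsets 4–6.
U+0A4E → 3-byte form E0 A9 8E at offsets 7–9.
U+0049 → 1-byte form 49 at offsets 10–10.
U+2393 → 3-byte form E2 8E 93 at offsets 11–13.
U+0094 → 2-byte form C2 94 at offsets 14–15.
U+02B2 → 2-byte form CA B2 at offsets 16–17.
Offset 16 falls in char 7's range; it's byte 1 of CA B2 = 0xCA.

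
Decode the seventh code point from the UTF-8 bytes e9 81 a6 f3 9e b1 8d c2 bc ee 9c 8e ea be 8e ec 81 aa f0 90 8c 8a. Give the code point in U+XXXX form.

Offset 0: leading byte 0xE9 = 11101001 → 3-byte char #1 = E9 81 A6.
Offset 3: leading byte 0xF3 = 11110011 → 4-byte char #2 = F3 9E B1 8D.
Offset 7: leading byte 0xC2 = 11000010 → 2-byte char #3 = C2 BC.
Offset 9: leading byte 0xEE = 11101110 → 3-byte char #4 = EE 9C 8E.
Offset 12: leading byte 0xEA = 11101010 → 3-byte char #5 = EA BE 8E.
Offset 15: leading byte 0xEC = 11101100 → 3-byte char #6 = EC 81 AA.
Offset 18: leading byte 0xF0 = 11110000 → 4-byte char #7 = F0 90 8C 8A.
Leading byte 0xF0 = 11110000 matches 11110xxx → 4-byte sequence.
Byte 1: 0xF0 = 11110000, payload 000 (3 bits).
Byte 2: 0x90 = 10010000 (10xxxxxx ✓), payload 010000.
Byte 3: 0x8C = 10001100 (10xxxxxx ✓), payload 001100.
Byte 4: 0x8A = 10001010 (10xxxxxx ✓), payload 001010.
Concatenate: 000010000001100001010 = 0x1030A (21 bits → U+1030A).

U+1030A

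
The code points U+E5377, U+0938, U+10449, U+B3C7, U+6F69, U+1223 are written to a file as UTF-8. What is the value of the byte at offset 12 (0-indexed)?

U+E5377 → 4-byte form F3 A5 8D B7 at offsets 0–3.
U+0938 → 3-byte form E0 A4 B8 at offsets 4–6.
U+10449 → 4-byte form F0 90 91 89 at offsets 7–10.
U+B3C7 → 3-byte form EB 8F 87 at offsets 11–13.
Offset 12 falls in char 4's range; it's byte 2 of EB 8F 87 = 0x8F.

0x8F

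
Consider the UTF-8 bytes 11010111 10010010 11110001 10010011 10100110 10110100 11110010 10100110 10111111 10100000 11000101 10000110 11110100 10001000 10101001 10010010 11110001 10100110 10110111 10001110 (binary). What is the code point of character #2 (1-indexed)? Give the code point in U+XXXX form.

Offset 0: leading byte 0xD7 = 11010111 → 2-byte char #1 = D7 92.
Offset 2: leading byte 0xF1 = 11110001 → 4-byte char #2 = F1 93 A6 B4.
Leading byte 0xF1 = 11110001 matches 11110xxx → 4-byte sequence.
Byte 1: 0xF1 = 11110001, payload 001 (3 bits).
Byte 2: 0x93 = 10010011 (10xxxxxx ✓), payload 010011.
Byte 3: 0xA6 = 10100110 (10xxxxxx ✓), payload 100110.
Byte 4: 0xB4 = 10110100 (10xxxxxx ✓), payload 110100.
Concatenate: 001010011100110110100 = 0x539B4 (21 bits → U+539B4).

U+539B4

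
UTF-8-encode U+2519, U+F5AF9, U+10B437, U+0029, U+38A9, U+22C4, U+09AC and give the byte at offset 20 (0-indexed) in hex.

U+2519 → 3-byte form E2 94 99 at offsets 0–2.
U+F5AF9 → 4-byte form F3 B5 AB B9 at offsets 3–6.
U+10B437 → 4-byte form F4 8B 90 B7 at offsets 7–10.
U+0029 → 1-byte form 29 at offsets 11–11.
U+38A9 → 3-byte form E3 A2 A9 at offsets 12–14.
U+22C4 → 3-byte form E2 8B 84 at offsets 15–17.
U+09AC → 3-byte form E0 A6 AC at offsets 18–20.
Offset 20 falls in char 7's range; it's byte 3 of E0 A6 AC = 0xAC.

0xAC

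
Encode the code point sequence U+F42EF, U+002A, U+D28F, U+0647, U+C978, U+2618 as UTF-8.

U+F42EF: 4-byte form → F3 B4 8B AF.
U+002A: 1-byte form → 2A.
U+D28F: 3-byte form → ED 8A 8F.
U+0647: 2-byte form → D9 87.
U+C978: 3-byte form → EC A5 B8.
U+2618: 3-byte form → E2 98 98.
Concatenated (16 bytes): F3 B4 8B AF 2A ED 8A 8F D9 87 EC A5 B8 E2 98 98.

F3 B4 8B AF 2A ED 8A 8F D9 87 EC A5 B8 E2 98 98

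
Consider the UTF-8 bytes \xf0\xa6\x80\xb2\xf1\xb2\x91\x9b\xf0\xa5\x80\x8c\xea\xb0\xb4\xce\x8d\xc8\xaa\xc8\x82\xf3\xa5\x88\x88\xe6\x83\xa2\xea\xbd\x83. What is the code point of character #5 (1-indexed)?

U+038D

Offset 0: leading byte 0xF0 = 11110000 → 4-byte char #1 = F0 A6 80 B2.
Offset 4: leading byte 0xF1 = 11110001 → 4-byte char #2 = F1 B2 91 9B.
Offset 8: leading byte 0xF0 = 11110000 → 4-byte char #3 = F0 A5 80 8C.
Offset 12: leading byte 0xEA = 11101010 → 3-byte char #4 = EA B0 B4.
Offset 15: leading byte 0xCE = 11001110 → 2-byte char #5 = CE 8D.
Leading byte 0xCE = 11001110 matches 110xxxxx → 2-byte sequence.
Byte 1: 0xCE = 11001110, payload 01110 (5 bits).
Byte 2: 0x8D = 10001101 (10xxxxxx ✓), payload 001101.
Concatenate: 01110001101 = 0x38D (11 bits → U+038D).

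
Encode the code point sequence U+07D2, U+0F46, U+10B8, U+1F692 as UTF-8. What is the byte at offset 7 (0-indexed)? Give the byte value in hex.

0xB8

U+07D2 → 2-byte form DF 92 at offsets 0–1.
U+0F46 → 3-byte form E0 BD 86 at offsets 2–4.
U+10B8 → 3-byte form E1 82 B8 at offsets 5–7.
Offset 7 falls in char 3's range; it's byte 3 of E1 82 B8 = 0xB8.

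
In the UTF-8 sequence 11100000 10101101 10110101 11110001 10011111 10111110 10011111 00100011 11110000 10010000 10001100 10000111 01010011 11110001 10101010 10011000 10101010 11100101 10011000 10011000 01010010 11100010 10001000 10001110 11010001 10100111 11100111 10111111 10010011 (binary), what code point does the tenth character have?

U+0467

Offset 0: leading byte 0xE0 = 11100000 → 3-byte char #1 = E0 AD B5.
Offset 3: leading byte 0xF1 = 11110001 → 4-byte char #2 = F1 9F BE 9F.
Offset 7: leading byte 0x23 = 00100011 → 1-byte char #3 = 23.
Offset 8: leading byte 0xF0 = 11110000 → 4-byte char #4 = F0 90 8C 87.
Offset 12: leading byte 0x53 = 01010011 → 1-byte char #5 = 53.
Offset 13: leading byte 0xF1 = 11110001 → 4-byte char #6 = F1 AA 98 AA.
Offset 17: leading byte 0xE5 = 11100101 → 3-byte char #7 = E5 98 98.
Offset 20: leading byte 0x52 = 01010010 → 1-byte char #8 = 52.
Offset 21: leading byte 0xE2 = 11100010 → 3-byte char #9 = E2 88 8E.
Offset 24: leading byte 0xD1 = 11010001 → 2-byte char #10 = D1 A7.
Leading byte 0xD1 = 11010001 matches 110xxxxx → 2-byte sequence.
Byte 1: 0xD1 = 11010001, payload 10001 (5 bits).
Byte 2: 0xA7 = 10100111 (10xxxxxx ✓), payload 100111.
Concatenate: 10001100111 = 0x467 (11 bits → U+0467).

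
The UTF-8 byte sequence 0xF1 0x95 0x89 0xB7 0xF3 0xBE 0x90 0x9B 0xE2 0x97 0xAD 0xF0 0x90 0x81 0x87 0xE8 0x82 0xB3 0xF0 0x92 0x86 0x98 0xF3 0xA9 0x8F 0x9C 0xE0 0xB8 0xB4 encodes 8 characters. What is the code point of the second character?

U+FE41B

Offset 0: leading byte 0xF1 = 11110001 → 4-byte char #1 = F1 95 89 B7.
Offset 4: leading byte 0xF3 = 11110011 → 4-byte char #2 = F3 BE 90 9B.
Leading byte 0xF3 = 11110011 matches 11110xxx → 4-byte sequence.
Byte 1: 0xF3 = 11110011, payload 011 (3 bits).
Byte 2: 0xBE = 10111110 (10xxxxxx ✓), payload 111110.
Byte 3: 0x90 = 10010000 (10xxxxxx ✓), payload 010000.
Byte 4: 0x9B = 10011011 (10xxxxxx ✓), payload 011011.
Concatenate: 011111110010000011011 = 0xFE41B (21 bits → U+FE41B).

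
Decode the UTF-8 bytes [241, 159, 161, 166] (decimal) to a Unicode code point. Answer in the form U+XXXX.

Leading byte 0xF1 = 11110001 matches 11110xxx → 4-byte sequence.
Byte 1: 0xF1 = 11110001, payload 001 (3 bits).
Byte 2: 0x9F = 10011111 (10xxxxxx ✓), payload 011111.
Byte 3: 0xA1 = 10100001 (10xxxxxx ✓), payload 100001.
Byte 4: 0xA6 = 10100110 (10xxxxxx ✓), payload 100110.
Concatenate: 001011111100001100110 = 0x5F866 (21 bits → U+5F866).

U+5F866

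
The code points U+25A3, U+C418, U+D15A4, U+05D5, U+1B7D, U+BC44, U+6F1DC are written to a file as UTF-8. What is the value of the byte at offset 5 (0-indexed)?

0x98

U+25A3 → 3-byte form E2 96 A3 at offsets 0–2.
U+C418 → 3-byte form EC 90 98 at offsets 3–5.
Offset 5 falls in char 2's range; it's byte 3 of EC 90 98 = 0x98.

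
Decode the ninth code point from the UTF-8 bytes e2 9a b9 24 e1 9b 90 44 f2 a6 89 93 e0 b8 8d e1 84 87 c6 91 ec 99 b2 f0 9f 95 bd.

U+C672

Offset 0: leading byte 0xE2 = 11100010 → 3-byte char #1 = E2 9A B9.
Offset 3: leading byte 0x24 = 00100100 → 1-byte char #2 = 24.
Offset 4: leading byte 0xE1 = 11100001 → 3-byte char #3 = E1 9B 90.
Offset 7: leading byte 0x44 = 01000100 → 1-byte char #4 = 44.
Offset 8: leading byte 0xF2 = 11110010 → 4-byte char #5 = F2 A6 89 93.
Offset 12: leading byte 0xE0 = 11100000 → 3-byte char #6 = E0 B8 8D.
Offset 15: leading byte 0xE1 = 11100001 → 3-byte char #7 = E1 84 87.
Offset 18: leading byte 0xC6 = 11000110 → 2-byte char #8 = C6 91.
Offset 20: leading byte 0xEC = 11101100 → 3-byte char #9 = EC 99 B2.
Leading byte 0xEC = 11101100 matches 1110xxxx → 3-byte sequence.
Byte 1: 0xEC = 11101100, payload 1100 (4 bits).
Byte 2: 0x99 = 10011001 (10xxxxxx ✓), payload 011001.
Byte 3: 0xB2 = 10110010 (10xxxxxx ✓), payload 110010.
Concatenate: 1100011001110010 = 0xC672 (16 bits → U+C672).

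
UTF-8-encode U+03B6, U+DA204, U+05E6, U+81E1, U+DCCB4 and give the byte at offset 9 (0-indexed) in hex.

0x87

U+03B6 → 2-byte form CE B6 at offsets 0–1.
U+DA204 → 4-byte form F3 9A 88 84 at offsets 2–5.
U+05E6 → 2-byte form D7 A6 at offsets 6–7.
U+81E1 → 3-byte form E8 87 A1 at offsets 8–10.
Offset 9 falls in char 4's range; it's byte 2 of E8 87 A1 = 0x87.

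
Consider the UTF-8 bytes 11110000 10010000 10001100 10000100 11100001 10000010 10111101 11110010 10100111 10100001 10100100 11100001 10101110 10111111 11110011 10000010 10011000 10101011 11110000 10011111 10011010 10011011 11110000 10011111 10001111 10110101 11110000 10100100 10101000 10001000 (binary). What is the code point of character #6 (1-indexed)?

U+1F69B

Offset 0: leading byte 0xF0 = 11110000 → 4-byte char #1 = F0 90 8C 84.
Offset 4: leading byte 0xE1 = 11100001 → 3-byte char #2 = E1 82 BD.
Offset 7: leading byte 0xF2 = 11110010 → 4-byte char #3 = F2 A7 A1 A4.
Offset 11: leading byte 0xE1 = 11100001 → 3-byte char #4 = E1 AE BF.
Offset 14: leading byte 0xF3 = 11110011 → 4-byte char #5 = F3 82 98 AB.
Offset 18: leading byte 0xF0 = 11110000 → 4-byte char #6 = F0 9F 9A 9B.
Leading byte 0xF0 = 11110000 matches 11110xxx → 4-byte sequence.
Byte 1: 0xF0 = 11110000, payload 000 (3 bits).
Byte 2: 0x9F = 10011111 (10xxxxxx ✓), payload 011111.
Byte 3: 0x9A = 10011010 (10xxxxxx ✓), payload 011010.
Byte 4: 0x9B = 10011011 (10xxxxxx ✓), payload 011011.
Concatenate: 000011111011010011011 = 0x1F69B (21 bits → U+1F69B).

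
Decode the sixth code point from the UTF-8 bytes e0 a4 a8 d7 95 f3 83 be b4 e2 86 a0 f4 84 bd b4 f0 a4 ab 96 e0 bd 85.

Offset 0: leading byte 0xE0 = 11100000 → 3-byte char #1 = E0 A4 A8.
Offset 3: leading byte 0xD7 = 11010111 → 2-byte char #2 = D7 95.
Offset 5: leading byte 0xF3 = 11110011 → 4-byte char #3 = F3 83 BE B4.
Offset 9: leading byte 0xE2 = 11100010 → 3-byte char #4 = E2 86 A0.
Offset 12: leading byte 0xF4 = 11110100 → 4-byte char #5 = F4 84 BD B4.
Offset 16: leading byte 0xF0 = 11110000 → 4-byte char #6 = F0 A4 AB 96.
Leading byte 0xF0 = 11110000 matches 11110xxx → 4-byte sequence.
Byte 1: 0xF0 = 11110000, payload 000 (3 bits).
Byte 2: 0xA4 = 10100100 (10xxxxxx ✓), payload 100100.
Byte 3: 0xAB = 10101011 (10xxxxxx ✓), payload 101011.
Byte 4: 0x96 = 10010110 (10xxxxxx ✓), payload 010110.
Concatenate: 000100100101011010110 = 0x24AD6 (21 bits → U+24AD6).

U+24AD6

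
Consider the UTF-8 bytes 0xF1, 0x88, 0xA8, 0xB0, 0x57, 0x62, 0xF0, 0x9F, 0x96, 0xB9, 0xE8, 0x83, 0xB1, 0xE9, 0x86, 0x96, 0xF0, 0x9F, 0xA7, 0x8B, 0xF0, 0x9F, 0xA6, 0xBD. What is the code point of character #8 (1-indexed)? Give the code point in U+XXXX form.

U+1F9BD

Offset 0: leading byte 0xF1 = 11110001 → 4-byte char #1 = F1 88 A8 B0.
Offset 4: leading byte 0x57 = 01010111 → 1-byte char #2 = 57.
Offset 5: leading byte 0x62 = 01100010 → 1-byte char #3 = 62.
Offset 6: leading byte 0xF0 = 11110000 → 4-byte char #4 = F0 9F 96 B9.
Offset 10: leading byte 0xE8 = 11101000 → 3-byte char #5 = E8 83 B1.
Offset 13: leading byte 0xE9 = 11101001 → 3-byte char #6 = E9 86 96.
Offset 16: leading byte 0xF0 = 11110000 → 4-byte char #7 = F0 9F A7 8B.
Offset 20: leading byte 0xF0 = 11110000 → 4-byte char #8 = F0 9F A6 BD.
Leading byte 0xF0 = 11110000 matches 11110xxx → 4-byte sequence.
Byte 1: 0xF0 = 11110000, payload 000 (3 bits).
Byte 2: 0x9F = 10011111 (10xxxxxx ✓), payload 011111.
Byte 3: 0xA6 = 10100110 (10xxxxxx ✓), payload 100110.
Byte 4: 0xBD = 10111101 (10xxxxxx ✓), payload 111101.
Concatenate: 000011111100110111101 = 0x1F9BD (21 bits → U+1F9BD).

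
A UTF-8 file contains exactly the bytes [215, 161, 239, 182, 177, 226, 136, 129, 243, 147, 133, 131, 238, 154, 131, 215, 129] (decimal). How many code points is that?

Byte at offset 0: 0xD7 = 11010111 → 2-byte char (#1). Advance 2.
Byte at offset 2: 0xEF = 11101111 → 3-byte char (#2). Advance 3.
Byte at offset 5: 0xE2 = 11100010 → 3-byte char (#3). Advance 3.
Byte at offset 8: 0xF3 = 11110011 → 4-byte char (#4). Advance 4.
Byte at offset 12: 0xEE = 11101110 → 3-byte char (#5). Advance 3.
Byte at offset 15: 0xD7 = 11010111 → 2-byte char (#6). Advance 2.
Reached end at offset 17 after 6 code points.

6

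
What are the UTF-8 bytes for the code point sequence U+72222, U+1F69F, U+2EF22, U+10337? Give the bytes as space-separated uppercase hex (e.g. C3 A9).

F1 B2 88 A2 F0 9F 9A 9F F0 AE BC A2 F0 90 8C B7

U+72222: 4-byte form → F1 B2 88 A2.
U+1F69F: 4-byte form → F0 9F 9A 9F.
U+2EF22: 4-byte form → F0 AE BC A2.
U+10337: 4-byte form → F0 90 8C B7.
Concatenated (16 bytes): F1 B2 88 A2 F0 9F 9A 9F F0 AE BC A2 F0 90 8C B7.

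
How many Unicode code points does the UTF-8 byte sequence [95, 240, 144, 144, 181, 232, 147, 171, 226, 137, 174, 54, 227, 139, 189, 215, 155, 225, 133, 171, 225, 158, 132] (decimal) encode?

Byte at offset 0: 0x5F = 01011111 → 1-byte char (#1). Advance 1.
Byte at offset 1: 0xF0 = 11110000 → 4-byte char (#2). Advance 4.
Byte at offset 5: 0xE8 = 11101000 → 3-byte char (#3). Advance 3.
Byte at offset 8: 0xE2 = 11100010 → 3-byte char (#4). Advance 3.
Byte at offset 11: 0x36 = 00110110 → 1-byte char (#5). Advance 1.
Byte at offset 12: 0xE3 = 11100011 → 3-byte char (#6). Advance 3.
Byte at offset 15: 0xD7 = 11010111 → 2-byte char (#7). Advance 2.
Byte at offset 17: 0xE1 = 11100001 → 3-byte char (#8). Advance 3.
Byte at offset 20: 0xE1 = 11100001 → 3-byte char (#9). Advance 3.
Reached end at offset 23 after 9 code points.

9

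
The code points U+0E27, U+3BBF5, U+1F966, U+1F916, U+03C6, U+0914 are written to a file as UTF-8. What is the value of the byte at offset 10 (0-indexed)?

U+0E27 → 3-byte form E0 B8 A7 at offsets 0–2.
U+3BBF5 → 4-byte form F0 BB AF B5 at offsets 3–6.
U+1F966 → 4-byte form F0 9F A5 A6 at offsets 7–10.
Offset 10 falls in char 3's range; it's byte 4 of F0 9F A5 A6 = 0xA6.

0xA6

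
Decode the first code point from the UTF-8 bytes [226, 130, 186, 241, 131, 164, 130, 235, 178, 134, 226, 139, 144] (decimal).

Offset 0: leading byte 0xE2 = 11100010 → 3-byte char #1 = E2 82 BA.
Leading byte 0xE2 = 11100010 matches 1110xxxx → 3-byte sequence.
Byte 1: 0xE2 = 11100010, payload 0010 (4 bits).
Byte 2: 0x82 = 10000010 (10xxxxxx ✓), payload 000010.
Byte 3: 0xBA = 10111010 (10xxxxxx ✓), payload 111010.
Concatenate: 0010000010111010 = 0x20BA (16 bits → U+20BA).

U+20BA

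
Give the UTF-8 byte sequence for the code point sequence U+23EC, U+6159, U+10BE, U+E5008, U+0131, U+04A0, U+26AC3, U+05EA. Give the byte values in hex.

E2 8F AC E6 85 99 E1 82 BE F3 A5 80 88 C4 B1 D2 A0 F0 A6 AB 83 D7 AA

U+23EC: 3-byte form → E2 8F AC.
U+6159: 3-byte form → E6 85 99.
U+10BE: 3-byte form → E1 82 BE.
U+E5008: 4-byte form → F3 A5 80 88.
U+0131: 2-byte form → C4 B1.
U+04A0: 2-byte form → D2 A0.
U+26AC3: 4-byte form → F0 A6 AB 83.
U+05EA: 2-byte form → D7 AA.
Concatenated (23 bytes): E2 8F AC E6 85 99 E1 82 BE F3 A5 80 88 C4 B1 D2 A0 F0 A6 AB 83 D7 AA.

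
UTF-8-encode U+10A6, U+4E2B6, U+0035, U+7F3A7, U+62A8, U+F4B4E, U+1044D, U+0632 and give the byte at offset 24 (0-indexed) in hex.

U+10A6 → 3-byte form E1 82 A6 at offsets 0–2.
U+4E2B6 → 4-byte form F1 8E 8A B6 at offsets 3–6.
U+0035 → 1-byte form 35 at offsets 7–7.
U+7F3A7 → 4-byte form F1 BF 8E A7 at offsets 8–11.
U+62A8 → 3-byte form E6 8A A8 at offsets 12–14.
U+F4B4E → 4-byte form F3 B4 AD 8E at offsets 15–18.
U+1044D → 4-byte form F0 90 91 8D at offsets 19–22.
U+0632 → 2-byte form D8 B2 at offsets 23–24.
Offset 24 falls in char 8's range; it's byte 2 of D8 B2 = 0xB2.

0xB2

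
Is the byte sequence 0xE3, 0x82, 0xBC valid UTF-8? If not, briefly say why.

valid

Leading byte 0xE3 = 11100011 → 3-byte form.
Continuation bytes 0x82=10000010, 0xBC=10111100 all match 10xxxxxx.
Decoded value 0x30BC is ≥ 0x800 (shortest form) and not a surrogate.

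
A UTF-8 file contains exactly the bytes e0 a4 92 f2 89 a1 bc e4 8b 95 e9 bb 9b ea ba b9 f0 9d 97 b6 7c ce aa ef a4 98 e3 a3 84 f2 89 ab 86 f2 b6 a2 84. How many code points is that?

Byte at offset 0: 0xE0 = 11100000 → 3-byte char (#1). Advance 3.
Byte at offset 3: 0xF2 = 11110010 → 4-byte char (#2). Advance 4.
Byte at offset 7: 0xE4 = 11100100 → 3-byte char (#3). Advance 3.
Byte at offset 10: 0xE9 = 11101001 → 3-byte char (#4). Advance 3.
Byte at offset 13: 0xEA = 11101010 → 3-byte char (#5). Advance 3.
Byte at offset 16: 0xF0 = 11110000 → 4-byte char (#6). Advance 4.
Byte at offset 20: 0x7C = 01111100 → 1-byte char (#7). Advance 1.
Byte at offset 21: 0xCE = 11001110 → 2-byte char (#8). Advance 2.
Byte at offset 23: 0xEF = 11101111 → 3-byte char (#9). Advance 3.
Byte at offset 26: 0xE3 = 11100011 → 3-byte char (#10). Advance 3.
Byte at offset 29: 0xF2 = 11110010 → 4-byte char (#11). Advance 4.
Byte at offset 33: 0xF2 = 11110010 → 4-byte char (#12). Advance 4.
Reached end at offset 37 after 12 code points.

12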